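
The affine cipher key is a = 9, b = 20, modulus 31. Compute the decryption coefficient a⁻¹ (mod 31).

Extended Euclidean algorithm:
31 = 3·9 + 4
9 = 2·4 + 1
4 = 4·1 + 0
Since gcd(9, 31) = 1, back-substitute to write 1 as a combination:
1 = 9 − 2·4
1 = −2·31 + 7·9
So 9·7 ≡ 1 (mod 31).

7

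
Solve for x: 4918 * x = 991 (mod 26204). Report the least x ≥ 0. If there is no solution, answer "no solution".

no solution

gcd(4918, 26204):
26204 = 5×4918 + 1614
4918 = 3×1614 + 76
1614 = 21×76 + 18
76 = 4×18 + 4
18 = 4×4 + 2
4 = 2×2 + 0
gcd = 2, but 2 ∤ 991, so the congruence has no solution.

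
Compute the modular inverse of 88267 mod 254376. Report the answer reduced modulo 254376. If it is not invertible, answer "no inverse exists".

Extended Euclidean algorithm:
254376 = 2·88267 + 77842
88267 = 1·77842 + 10425
77842 = 7·10425 + 4867
10425 = 2·4867 + 691
4867 = 7·691 + 30
691 = 23·30 + 1
30 = 30·1 + 0
gcd = 1, so the inverse exists. Back-substitute:
1 = 691 − 23·30
1 = −23·4867 + 162·691
1 = 162·10425 − 347·4867
1 = −347·77842 + 2591·10425
1 = 2591·88267 − 2938·77842
1 = −2938·254376 + 8467·88267
So 88267·8467 ≡ 1 (mod 254376).

8467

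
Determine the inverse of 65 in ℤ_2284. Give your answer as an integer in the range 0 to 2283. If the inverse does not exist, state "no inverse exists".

1265

Apply the Euclidean algorithm to 2284 and 65:
2284 = 35×65 + 9
65 = 7×9 + 2
9 = 4×2 + 1
2 = 2×1 + 0
The gcd is 1. Working backward:
1 = 9 − 4·2
1 = −4·65 + 29·9
1 = 29·2284 − 1019·65
Thus 65·(-1019) ≡ 1 (mod 2284); reducing, -1019 mod 2284 = 1265.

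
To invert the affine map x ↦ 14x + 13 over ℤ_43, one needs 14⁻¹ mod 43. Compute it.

Run Euclid on (43, 14):
43 = 3*14 + 1
14 = 14*1 + 0
The gcd is 1. Working backward:
1 = 43 − 3·14
Hence 14⁻¹ ≡ -3 ≡ 40 (mod 43).

40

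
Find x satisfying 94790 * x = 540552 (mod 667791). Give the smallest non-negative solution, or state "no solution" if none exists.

First find gcd(94790, 667791):
667791 = 7*94790 + 4261
94790 = 22*4261 + 1048
4261 = 4*1048 + 69
1048 = 15*69 + 13
69 = 5*13 + 4
13 = 3*4 + 1
4 = 4*1 + 0
gcd = 1, so a unique solution mod 667791 exists.
Back-substitute for the Bézout coefficients:
1 = 13 − 3·4
1 = −3·69 + 16·13
1 = 16·1048 − 243·69
1 = −243·4261 + 988·1048
1 = 988·94790 − 21979·4261
1 = −21979·667791 + 154841·94790
So 94790·(154841) ≡ 1 (mod 667791), giving 94790⁻¹ ≡ 154841.
x ≡ 94790⁻¹·540552 ≡ 154841·540552 ≡ 23874 (mod 667791).

23874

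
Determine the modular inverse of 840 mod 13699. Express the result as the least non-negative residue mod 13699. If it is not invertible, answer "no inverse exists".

Euclidean algorithm on 13699, 840:
13699 = 16·840 + 259
840 = 3·259 + 63
259 = 4·63 + 7
63 = 9·7 + 0
gcd(840, 13699) = 7 ≠ 1, so 840 has no multiplicative inverse modulo 13699.

no inverse exists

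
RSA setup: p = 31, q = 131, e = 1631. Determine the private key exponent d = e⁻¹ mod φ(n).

1571

φ(n) = (p−1)(q−1) = 30·130 = 3900.
Need d with 1631·d ≡ 1 (mod 3900). Apply the extended Euclidean algorithm:
3900 = 2·1631 + 638
1631 = 2·638 + 355
638 = 1·355 + 283
355 = 1·283 + 72
283 = 3·72 + 67
72 = 1·67 + 5
67 = 13·5 + 2
5 = 2·2 + 1
2 = 2·1 + 0
Back-substitute:
1 = 5 − 2·2
1 = −2·67 + 27·5
1 = 27·72 − 29·67
1 = −29·283 + 114·72
1 = 114·355 − 143·283
1 = −143·638 + 257·355
1 = 257·1631 − 657·638
1 = −657·3900 + 1571·1631
So 1631·1571 ≡ 1 (mod 3900), hence d = 1571.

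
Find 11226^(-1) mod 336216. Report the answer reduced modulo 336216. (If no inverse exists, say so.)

Euclidean algorithm on 336216, 11226:
336216 = 29·11226 + 10662
11226 = 1·10662 + 564
10662 = 18·564 + 510
564 = 1·510 + 54
510 = 9·54 + 24
54 = 2·24 + 6
24 = 4·6 + 0
Since gcd = 6 > 1, 11226 is not a unit mod 336216.

no inverse exists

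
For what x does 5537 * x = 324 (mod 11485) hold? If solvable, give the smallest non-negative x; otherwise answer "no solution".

6202

First find gcd(5537, 11485):
11485 = 2*5537 + 411
5537 = 13*411 + 194
411 = 2*194 + 23
194 = 8*23 + 10
23 = 2*10 + 3
10 = 3*3 + 1
3 = 3*1 + 0
gcd = 1, so a unique solution mod 11485 exists.
Back-substitute for the Bézout coefficients:
1 = 10 − 3·3
1 = −3·23 + 7·10
1 = 7·194 − 59·23
1 = −59·411 + 125·194
1 = 125·5537 − 1684·411
1 = −1684·11485 + 3493·5537
So 5537·(3493) ≡ 1 (mod 11485), giving 5537⁻¹ ≡ 3493.
x ≡ 5537⁻¹·324 ≡ 3493·324 ≡ 6202 (mod 11485).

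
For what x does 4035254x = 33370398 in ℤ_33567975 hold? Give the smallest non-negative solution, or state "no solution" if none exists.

First find gcd(4035254, 33567975):
33567975 = 8*4035254 + 1285943
4035254 = 3*1285943 + 177425
1285943 = 7*177425 + 43968
177425 = 4*43968 + 1553
43968 = 28*1553 + 484
1553 = 3*484 + 101
484 = 4*101 + 80
101 = 1*80 + 21
80 = 3*21 + 17
21 = 1*17 + 4
17 = 4*4 + 1
4 = 4*1 + 0
gcd = 1, so a unique solution mod 33567975 exists.
Back-substitute for the Bézout coefficients:
1 = 17 − 4·4
1 = −4·21 + 5·17
1 = 5·80 − 19·21
1 = −19·101 + 24·80
1 = 24·484 − 115·101
1 = −115·1553 + 369·484
1 = 369·43968 − 10447·1553
1 = −10447·177425 + 42157·43968
1 = 42157·1285943 − 305546·177425
1 = −305546·4035254 + 958795·1285943
1 = 958795·33567975 − 7975906·4035254
So 4035254·(-7975906) ≡ 1 (mod 33567975), giving 4035254⁻¹ ≡ 25592069.
x ≡ 4035254⁻¹·33370398 ≡ 25592069·33370398 ≡ 6993387 (mod 33567975).

6993387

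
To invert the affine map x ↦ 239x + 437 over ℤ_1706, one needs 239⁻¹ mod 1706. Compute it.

Extended Euclidean algorithm:
1706 = 7·239 + 33
239 = 7·33 + 8
33 = 4·8 + 1
8 = 8·1 + 0
Since gcd(239, 1706) = 1, back-substitute to write 1 as a combination:
1 = 33 − 4·8
1 = −4·239 + 29·33
1 = 29·1706 − 207·239
Hence 239⁻¹ ≡ -207 ≡ 1499 (mod 1706).

1499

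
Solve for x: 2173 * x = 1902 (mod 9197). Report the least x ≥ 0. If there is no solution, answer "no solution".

First find gcd(2173, 9197):
9197 = 4·2173 + 505
2173 = 4·505 + 153
505 = 3·153 + 46
153 = 3·46 + 15
46 = 3·15 + 1
15 = 15·1 + 0
gcd = 1, so a unique solution mod 9197 exists.
Back-substitute for the Bézout coefficients:
1 = 46 − 3·15
1 = −3·153 + 10·46
1 = 10·505 − 33·153
1 = −33·2173 + 142·505
1 = 142·9197 − 601·2173
So 2173·(-601) ≡ 1 (mod 9197), giving 2173⁻¹ ≡ 8596.
x ≡ 2173⁻¹·1902 ≡ 8596·1902 ≡ 6523 (mod 9197).

6523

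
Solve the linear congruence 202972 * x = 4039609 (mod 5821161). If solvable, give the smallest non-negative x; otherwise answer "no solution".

First find gcd(202972, 5821161):
5821161 = 28·202972 + 137945
202972 = 1·137945 + 65027
137945 = 2·65027 + 7891
65027 = 8·7891 + 1899
7891 = 4·1899 + 295
1899 = 6·295 + 129
295 = 2·129 + 37
129 = 3·37 + 18
37 = 2·18 + 1
18 = 18·1 + 0
gcd = 1, so a unique solution mod 5821161 exists.
Back-substitute for the Bézout coefficients:
1 = 37 − 2·18
1 = −2·129 + 7·37
1 = 7·295 − 16·129
1 = −16·1899 + 103·295
1 = 103·7891 − 428·1899
1 = −428·65027 + 3527·7891
1 = 3527·137945 − 7482·65027
1 = −7482·202972 + 11009·137945
1 = 11009·5821161 − 315734·202972
So 202972·(-315734) ≡ 1 (mod 5821161), giving 202972⁻¹ ≡ 5505427.
x ≡ 202972⁻¹·4039609 ≡ 5505427·4039609 ≡ 3572899 (mod 5821161).

3572899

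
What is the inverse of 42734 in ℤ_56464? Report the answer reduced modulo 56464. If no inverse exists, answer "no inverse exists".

no inverse exists

Euclidean algorithm on 56464, 42734:
56464 = 1*42734 + 13730
42734 = 3*13730 + 1544
13730 = 8*1544 + 1378
1544 = 1*1378 + 166
1378 = 8*166 + 50
166 = 3*50 + 16
50 = 3*16 + 2
16 = 8*2 + 0
Since gcd = 2 > 1, 42734 is not a unit mod 56464.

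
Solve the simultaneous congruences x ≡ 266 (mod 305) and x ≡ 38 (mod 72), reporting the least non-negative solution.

Write x = 266 + 305·k. Then 305·k ≡ 38 − 266 ≡ 60 (mod 72).
Need 305⁻¹ mod 72. Extended Euclid on (72, 17):
72 = 4·17 + 4
17 = 4·4 + 1
4 = 4·1 + 0
Back-substitute:
1 = 17 − 4·4
1 = −4·72 + 17·17
305⁻¹ ≡ 17 (mod 72), so k ≡ 17·60 ≡ 12 (mod 72).
x = 266 + 305·12 = 3926.

3926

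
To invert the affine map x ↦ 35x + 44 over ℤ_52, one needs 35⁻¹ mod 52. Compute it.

Apply the Euclidean algorithm to 52 and 35:
52 = 1*35 + 17
35 = 2*17 + 1
17 = 17*1 + 0
The gcd is 1. Working backward:
1 = 35 − 2·17
1 = −2·52 + 3·35
So 35·3 ≡ 1 (mod 52).

3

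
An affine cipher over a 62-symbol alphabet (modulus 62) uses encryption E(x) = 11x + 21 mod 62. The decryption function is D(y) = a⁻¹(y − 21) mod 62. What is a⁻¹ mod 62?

17

Extended Euclidean algorithm:
62 = 5·11 + 7
11 = 1·7 + 4
7 = 1·4 + 3
4 = 1·3 + 1
3 = 3·1 + 0
gcd = 1, so the inverse exists. Back-substitute:
1 = 4 − 3
1 = −7 + 2·4
1 = 2·11 − 3·7
1 = −3·62 + 17·11
So 11·17 ≡ 1 (mod 62).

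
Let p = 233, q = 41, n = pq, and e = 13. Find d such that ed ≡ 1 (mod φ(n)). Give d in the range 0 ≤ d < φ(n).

φ(n) = (p−1)(q−1) = 232·40 = 9280.
Need d with 13·d ≡ 1 (mod 9280). Apply the extended Euclidean algorithm:
9280 = 713×13 + 11
13 = 1×11 + 2
11 = 5×2 + 1
2 = 2×1 + 0
Back-substitute:
1 = 11 − 5·2
1 = −5·13 + 6·11
1 = 6·9280 − 4283·13
So 13·(-4283) ≡ 1 (mod 9280), hence d ≡ -4283 ≡ 4997 (mod 9280).

4997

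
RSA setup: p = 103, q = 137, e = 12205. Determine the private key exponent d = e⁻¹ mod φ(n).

φ(n) = (p−1)(q−1) = 102·136 = 13872.
Need d with 12205·d ≡ 1 (mod 13872). Apply the extended Euclidean algorithm:
13872 = 1*12205 + 1667
12205 = 7*1667 + 536
1667 = 3*536 + 59
536 = 9*59 + 5
59 = 11*5 + 4
5 = 1*4 + 1
4 = 4*1 + 0
Back-substitute:
1 = 5 − 4
1 = −59 + 12·5
1 = 12·536 − 109·59
1 = −109·1667 + 339·536
1 = 339·12205 − 2482·1667
1 = −2482·13872 + 2821·12205
So 12205·2821 ≡ 1 (mod 13872), hence d = 2821.

2821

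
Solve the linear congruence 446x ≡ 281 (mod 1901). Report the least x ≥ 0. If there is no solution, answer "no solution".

1079

First find gcd(446, 1901):
1901 = 4*446 + 117
446 = 3*117 + 95
117 = 1*95 + 22
95 = 4*22 + 7
22 = 3*7 + 1
7 = 7*1 + 0
gcd = 1, so a unique solution mod 1901 exists.
Back-substitute for the Bézout coefficients:
1 = 22 − 3·7
1 = −3·95 + 13·22
1 = 13·117 − 16·95
1 = −16·446 + 61·117
1 = 61·1901 − 260·446
So 446·(-260) ≡ 1 (mod 1901), giving 446⁻¹ ≡ 1641.
x ≡ 446⁻¹·281 ≡ 1641·281 ≡ 1079 (mod 1901).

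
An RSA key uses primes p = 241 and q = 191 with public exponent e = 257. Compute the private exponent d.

φ(n) = (p−1)(q−1) = 240·190 = 45600.
Need d with 257·d ≡ 1 (mod 45600). Apply the extended Euclidean algorithm:
45600 = 177×257 + 111
257 = 2×111 + 35
111 = 3×35 + 6
35 = 5×6 + 5
6 = 1×5 + 1
5 = 5×1 + 0
Back-substitute:
1 = 6 − 5
1 = −35 + 6·6
1 = 6·111 − 19·35
1 = −19·257 + 44·111
1 = 44·45600 − 7807·257
So 257·(-7807) ≡ 1 (mod 45600), hence d ≡ -7807 ≡ 37793 (mod 45600).

37793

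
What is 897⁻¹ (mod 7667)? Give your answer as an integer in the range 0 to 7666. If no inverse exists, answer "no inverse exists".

Apply the Euclidean algorithm to 7667 and 897:
7667 = 8*897 + 491
897 = 1*491 + 406
491 = 1*406 + 85
406 = 4*85 + 66
85 = 1*66 + 19
66 = 3*19 + 9
19 = 2*9 + 1
9 = 9*1 + 0
The gcd is 1. Working backward:
1 = 19 − 2·9
1 = −2·66 + 7·19
1 = 7·85 − 9·66
1 = −9·406 + 43·85
1 = 43·491 − 52·406
1 = −52·897 + 95·491
1 = 95·7667 − 812·897
Thus 897·(-812) ≡ 1 (mod 7667); reducing, -812 mod 7667 = 6855.

6855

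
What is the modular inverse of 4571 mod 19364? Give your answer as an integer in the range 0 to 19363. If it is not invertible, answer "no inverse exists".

Run Euclid on (19364, 4571):
19364 = 4×4571 + 1080
4571 = 4×1080 + 251
1080 = 4×251 + 76
251 = 3×76 + 23
76 = 3×23 + 7
23 = 3×7 + 2
7 = 3×2 + 1
2 = 2×1 + 0
gcd = 1, so the inverse exists. Back-substitute:
1 = 7 − 3·2
1 = −3·23 + 10·7
1 = 10·76 − 33·23
1 = −33·251 + 109·76
1 = 109·1080 − 469·251
1 = −469·4571 + 1985·1080
1 = 1985·19364 − 8409·4571
Hence 4571⁻¹ ≡ -8409 ≡ 10955 (mod 19364).

10955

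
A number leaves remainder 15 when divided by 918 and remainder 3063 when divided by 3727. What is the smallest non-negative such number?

1724937

Write x = 15 + 918·k. Then 918·k ≡ 3063 − 15 ≡ 3048 (mod 3727).
Need 918⁻¹ mod 3727. Extended Euclid on (3727, 918):
3727 = 4×918 + 55
918 = 16×55 + 38
55 = 1×38 + 17
38 = 2×17 + 4
17 = 4×4 + 1
4 = 4×1 + 0
Back-substitute:
1 = 17 − 4·4
1 = −4·38 + 9·17
1 = 9·55 − 13·38
1 = −13·918 + 217·55
1 = 217·3727 − 881·918
918⁻¹ ≡ 2846 (mod 3727), so k ≡ 2846·3048 ≡ 1879 (mod 3727).
x = 15 + 918·1879 = 1724937.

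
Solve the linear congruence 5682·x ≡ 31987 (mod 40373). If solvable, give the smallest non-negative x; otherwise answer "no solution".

98

First find gcd(5682, 40373):
40373 = 7·5682 + 599
5682 = 9·599 + 291
599 = 2·291 + 17
291 = 17·17 + 2
17 = 8·2 + 1
2 = 2·1 + 0
gcd = 1, so a unique solution mod 40373 exists.
Back-substitute for the Bézout coefficients:
1 = 17 − 8·2
1 = −8·291 + 137·17
1 = 137·599 − 282·291
1 = −282·5682 + 2675·599
1 = 2675·40373 − 19007·5682
So 5682·(-19007) ≡ 1 (mod 40373), giving 5682⁻¹ ≡ 21366.
x ≡ 5682⁻¹·31987 ≡ 21366·31987 ≡ 98 (mod 40373).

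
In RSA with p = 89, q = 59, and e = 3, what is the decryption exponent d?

3403

φ(n) = (p−1)(q−1) = 88·58 = 5104.
Need d with 3·d ≡ 1 (mod 5104). Apply the extended Euclidean algorithm:
5104 = 1701*3 + 1
3 = 3*1 + 0
Back-substitute:
1 = 5104 − 1701·3
So 3·(-1701) ≡ 1 (mod 5104), hence d ≡ -1701 ≡ 3403 (mod 5104).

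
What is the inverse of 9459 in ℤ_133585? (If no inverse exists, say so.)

68579

Run Euclid on (133585, 9459):
133585 = 14*9459 + 1159
9459 = 8*1159 + 187
1159 = 6*187 + 37
187 = 5*37 + 2
37 = 18*2 + 1
2 = 2*1 + 0
Since gcd(9459, 133585) = 1, back-substitute to write 1 as a combination:
1 = 37 − 18·2
1 = −18·187 + 91·37
1 = 91·1159 − 564·187
1 = −564·9459 + 4603·1159
1 = 4603·133585 − 65006·9459
Thus 9459·(-65006) ≡ 1 (mod 133585); reducing, -65006 mod 133585 = 68579.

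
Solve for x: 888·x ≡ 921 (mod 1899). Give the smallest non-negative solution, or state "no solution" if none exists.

371

First find gcd(888, 1899):
1899 = 2×888 + 123
888 = 7×123 + 27
123 = 4×27 + 15
27 = 1×15 + 12
15 = 1×12 + 3
12 = 4×3 + 0
gcd = 3 and 3 | 921, so solutions exist. Divide through by 3: 296x ≡ 307 (mod 633).
Now find 296⁻¹ mod 633:
633 = 2×296 + 41
296 = 7×41 + 9
41 = 4×9 + 5
9 = 1×5 + 4
5 = 1×4 + 1
4 = 4×1 + 0
Back-substitute:
1 = 5 − 4
1 = −9 + 2·5
1 = 2·41 − 9·9
1 = −9·296 + 65·41
1 = 65·633 − 139·296
So 296·(-139) ≡ 1 (mod 633), i.e. 296⁻¹ ≡ 494.
Then x ≡ 494·307 ≡ 371 (mod 633); the smallest non-negative solution is x = 371.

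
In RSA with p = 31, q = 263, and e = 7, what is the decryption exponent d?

1123

φ(n) = (p−1)(q−1) = 30·262 = 7860.
Need d with 7·d ≡ 1 (mod 7860). Apply the extended Euclidean algorithm:
7860 = 1122·7 + 6
7 = 1·6 + 1
6 = 6·1 + 0
Back-substitute:
1 = 7 − 6
1 = −7860 + 1123·7
So 7·1123 ≡ 1 (mod 7860), hence d = 1123.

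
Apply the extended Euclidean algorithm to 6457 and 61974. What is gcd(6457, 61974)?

Apply Euclid's algorithm to 61974 and 6457:
61974 = 9·6457 + 3861
6457 = 1·3861 + 2596
3861 = 1·2596 + 1265
2596 = 2·1265 + 66
1265 = 19·66 + 11
66 = 6·11 + 0
gcd(6457, 61974) = 11.
Back-substituting:
11 = 1265 − 19·66
11 = −19·2596 + 39·1265
11 = 39·3861 − 58·2596
11 = −58·6457 + 97·3861
11 = 97·61974 − 931·6457
So 11 = (97)·61974 + (-931)·6457.

11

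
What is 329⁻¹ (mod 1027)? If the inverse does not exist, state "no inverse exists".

Extended Euclidean algorithm:
1027 = 3·329 + 40
329 = 8·40 + 9
40 = 4·9 + 4
9 = 2·4 + 1
4 = 4·1 + 0
gcd = 1, so the inverse exists. Back-substitute:
1 = 9 − 2·4
1 = −2·40 + 9·9
1 = 9·329 − 74·40
1 = −74·1027 + 231·329
So 329·231 ≡ 1 (mod 1027).

231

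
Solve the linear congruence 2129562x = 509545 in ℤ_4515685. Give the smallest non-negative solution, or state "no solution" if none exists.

4455275

First find gcd(2129562, 4515685):
4515685 = 2*2129562 + 256561
2129562 = 8*256561 + 77074
256561 = 3*77074 + 25339
77074 = 3*25339 + 1057
25339 = 23*1057 + 1028
1057 = 1*1028 + 29
1028 = 35*29 + 13
29 = 2*13 + 3
13 = 4*3 + 1
3 = 3*1 + 0
gcd = 1, so a unique solution mod 4515685 exists.
Back-substitute for the Bézout coefficients:
1 = 13 − 4·3
1 = −4·29 + 9·13
1 = 9·1028 − 319·29
1 = −319·1057 + 328·1028
1 = 328·25339 − 7863·1057
1 = −7863·77074 + 23917·25339
1 = 23917·256561 − 79614·77074
1 = −79614·2129562 + 660829·256561
1 = 660829·4515685 − 1401272·2129562
So 2129562·(-1401272) ≡ 1 (mod 4515685), giving 2129562⁻¹ ≡ 3114413.
x ≡ 2129562⁻¹·509545 ≡ 3114413·509545 ≡ 4455275 (mod 4515685).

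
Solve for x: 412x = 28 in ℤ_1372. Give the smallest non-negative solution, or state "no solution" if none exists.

First find gcd(412, 1372):
1372 = 3·412 + 136
412 = 3·136 + 4
136 = 34·4 + 0
gcd = 4 and 4 | 28, so solutions exist. Divide through by 4: 103x ≡ 7 (mod 343).
Now find 103⁻¹ mod 343:
343 = 3×103 + 34
103 = 3×34 + 1
34 = 34×1 + 0
Back-substitute:
1 = 103 − 3·34
1 = −3·343 + 10·103
So 103⁻¹ ≡ 10 (mod 343).
Then x ≡ 10·7 ≡ 70 (mod 343); the smallest non-negative solution is x = 70.

70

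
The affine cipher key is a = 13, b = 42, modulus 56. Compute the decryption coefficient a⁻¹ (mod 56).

Run Euclid on (56, 13):
56 = 4·13 + 4
13 = 3·4 + 1
4 = 4·1 + 0
Since gcd(13, 56) = 1, back-substitute to write 1 as a combination:
1 = 13 − 3·4
1 = −3·56 + 13·13
So 13·13 ≡ 1 (mod 56).

13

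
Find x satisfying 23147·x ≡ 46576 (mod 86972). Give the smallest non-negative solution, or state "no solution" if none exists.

First find gcd(23147, 86972):
86972 = 3*23147 + 17531
23147 = 1*17531 + 5616
17531 = 3*5616 + 683
5616 = 8*683 + 152
683 = 4*152 + 75
152 = 2*75 + 2
75 = 37*2 + 1
2 = 2*1 + 0
gcd = 1, so a unique solution mod 86972 exists.
Back-substitute for the Bézout coefficients:
1 = 75 − 37·2
1 = −37·152 + 75·75
1 = 75·683 − 337·152
1 = −337·5616 + 2771·683
1 = 2771·17531 − 8650·5616
1 = −8650·23147 + 11421·17531
1 = 11421·86972 − 42913·23147
So 23147·(-42913) ≡ 1 (mod 86972), giving 23147⁻¹ ≡ 44059.
x ≡ 23147⁻¹·46576 ≡ 44059·46576 ≡ 74616 (mod 86972).

74616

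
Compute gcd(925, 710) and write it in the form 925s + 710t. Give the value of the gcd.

5

Repeated division:
925 = 1*710 + 215
710 = 3*215 + 65
215 = 3*65 + 20
65 = 3*20 + 5
20 = 4*5 + 0
gcd(925, 710) = 5.
Back-substituting:
5 = 65 − 3·20
5 = −3·215 + 10·65
5 = 10·710 − 33·215
5 = −33·925 + 43·710
So 5 = (-33)·925 + (43)·710.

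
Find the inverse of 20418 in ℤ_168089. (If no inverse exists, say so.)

126359

Extended Euclidean algorithm:
168089 = 8×20418 + 4745
20418 = 4×4745 + 1438
4745 = 3×1438 + 431
1438 = 3×431 + 145
431 = 2×145 + 141
145 = 1×141 + 4
141 = 35×4 + 1
4 = 4×1 + 0
Since gcd(20418, 168089) = 1, back-substitute to write 1 as a combination:
1 = 141 − 35·4
1 = −35·145 + 36·141
1 = 36·431 − 107·145
1 = −107·1438 + 357·431
1 = 357·4745 − 1178·1438
1 = −1178·20418 + 5069·4745
1 = 5069·168089 − 41730·20418
Hence 20418⁻¹ ≡ -41730 ≡ 126359 (mod 168089).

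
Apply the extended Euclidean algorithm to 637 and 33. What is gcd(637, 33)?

Repeated division:
637 = 19·33 + 10
33 = 3·10 + 3
10 = 3·3 + 1
3 = 3·1 + 0
gcd(637, 33) = 1.
Working backward:
1 = 10 − 3·3
1 = −3·33 + 10·10
1 = 10·637 − 193·33
So 1 = (10)·637 + (-193)·33.

1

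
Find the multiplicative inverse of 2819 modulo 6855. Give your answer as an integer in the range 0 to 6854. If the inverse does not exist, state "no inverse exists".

Apply the Euclidean algorithm to 6855 and 2819:
6855 = 2×2819 + 1217
2819 = 2×1217 + 385
1217 = 3×385 + 62
385 = 6×62 + 13
62 = 4×13 + 10
13 = 1×10 + 3
10 = 3×3 + 1
3 = 3×1 + 0
Since gcd(2819, 6855) = 1, back-substitute to write 1 as a combination:
1 = 10 − 3·3
1 = −3·13 + 4·10
1 = 4·62 − 19·13
1 = −19·385 + 118·62
1 = 118·1217 − 373·385
1 = −373·2819 + 864·1217
1 = 864·6855 − 2101·2819
Hence 2819⁻¹ ≡ -2101 ≡ 4754 (mod 6855).

4754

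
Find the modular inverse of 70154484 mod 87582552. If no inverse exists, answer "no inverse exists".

Compute gcd(70154484, 87582552):
87582552 = 1·70154484 + 17428068
70154484 = 4·17428068 + 442212
17428068 = 39·442212 + 181800
442212 = 2·181800 + 78612
181800 = 2·78612 + 24576
78612 = 3·24576 + 4884
24576 = 5·4884 + 156
4884 = 31·156 + 48
156 = 3·48 + 12
48 = 4·12 + 0
The gcd is 12, not 1, hence no inverse exists.

no inverse exists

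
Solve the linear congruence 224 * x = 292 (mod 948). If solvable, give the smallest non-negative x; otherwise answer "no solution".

14

First find gcd(224, 948):
948 = 4×224 + 52
224 = 4×52 + 16
52 = 3×16 + 4
16 = 4×4 + 0
gcd = 4 and 4 | 292, so solutions exist. Divide through by 4: 56x ≡ 73 (mod 237).
Now find 56⁻¹ mod 237:
237 = 4·56 + 13
56 = 4·13 + 4
13 = 3·4 + 1
4 = 4·1 + 0
Back-substitute:
1 = 13 − 3·4
1 = −3·56 + 13·13
1 = 13·237 − 55·56
So 56·(-55) ≡ 1 (mod 237), i.e. 56⁻¹ ≡ 182.
Then x ≡ 182·73 ≡ 14 (mod 237); the smallest non-negative solution is x = 14.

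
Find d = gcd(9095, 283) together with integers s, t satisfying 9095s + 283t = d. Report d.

1

Repeated division:
9095 = 32×283 + 39
283 = 7×39 + 10
39 = 3×10 + 9
10 = 1×9 + 1
9 = 9×1 + 0
gcd(9095, 283) = 1.
Working backward:
1 = 10 − 9
1 = −39 + 4·10
1 = 4·283 − 29·39
1 = −29·9095 + 932·283
So 1 = (-29)·9095 + (932)·283.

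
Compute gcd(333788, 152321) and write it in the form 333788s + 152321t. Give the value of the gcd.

13

Euclidean algorithm:
333788 = 2*152321 + 29146
152321 = 5*29146 + 6591
29146 = 4*6591 + 2782
6591 = 2*2782 + 1027
2782 = 2*1027 + 728
1027 = 1*728 + 299
728 = 2*299 + 130
299 = 2*130 + 39
130 = 3*39 + 13
39 = 3*13 + 0
gcd(333788, 152321) = 13.
Express as a combination:
13 = 130 − 3·39
13 = −3·299 + 7·130
13 = 7·728 − 17·299
13 = −17·1027 + 24·728
13 = 24·2782 − 65·1027
13 = −65·6591 + 154·2782
13 = 154·29146 − 681·6591
13 = −681·152321 + 3559·29146
13 = 3559·333788 − 7799·152321
So 13 = (3559)·333788 + (-7799)·152321.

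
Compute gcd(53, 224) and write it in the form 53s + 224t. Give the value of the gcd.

Euclidean algorithm:
224 = 4·53 + 12
53 = 4·12 + 5
12 = 2·5 + 2
5 = 2·2 + 1
2 = 2·1 + 0
gcd(53, 224) = 1.
Back-substituting:
1 = 5 − 2·2
1 = −2·12 + 5·5
1 = 5·53 − 22·12
1 = −22·224 + 93·53
So 1 = (-22)·224 + (93)·53.

1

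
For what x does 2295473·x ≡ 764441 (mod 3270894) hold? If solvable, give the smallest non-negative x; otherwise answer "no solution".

528703

First find gcd(2295473, 3270894):
3270894 = 1*2295473 + 975421
2295473 = 2*975421 + 344631
975421 = 2*344631 + 286159
344631 = 1*286159 + 58472
286159 = 4*58472 + 52271
58472 = 1*52271 + 6201
52271 = 8*6201 + 2663
6201 = 2*2663 + 875
2663 = 3*875 + 38
875 = 23*38 + 1
38 = 38*1 + 0
gcd = 1, so a unique solution mod 3270894 exists.
Back-substitute for the Bézout coefficients:
1 = 875 − 23·38
1 = −23·2663 + 70·875
1 = 70·6201 − 163·2663
1 = −163·52271 + 1374·6201
1 = 1374·58472 − 1537·52271
1 = −1537·286159 + 7522·58472
1 = 7522·344631 − 9059·286159
1 = −9059·975421 + 25640·344631
1 = 25640·2295473 − 60339·975421
1 = −60339·3270894 + 85979·2295473
So 2295473·(85979) ≡ 1 (mod 3270894), giving 2295473⁻¹ ≡ 85979.
x ≡ 2295473⁻¹·764441 ≡ 85979·764441 ≡ 528703 (mod 3270894).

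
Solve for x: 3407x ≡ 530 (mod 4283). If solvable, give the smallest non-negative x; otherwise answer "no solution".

First find gcd(3407, 4283):
4283 = 1×3407 + 876
3407 = 3×876 + 779
876 = 1×779 + 97
779 = 8×97 + 3
97 = 32×3 + 1
3 = 3×1 + 0
gcd = 1, so a unique solution mod 4283 exists.
Back-substitute for the Bézout coefficients:
1 = 97 − 32·3
1 = −32·779 + 257·97
1 = 257·876 − 289·779
1 = −289·3407 + 1124·876
1 = 1124·4283 − 1413·3407
So 3407·(-1413) ≡ 1 (mod 4283), giving 3407⁻¹ ≡ 2870.
x ≡ 3407⁻¹·530 ≡ 2870·530 ≡ 635 (mod 4283).

635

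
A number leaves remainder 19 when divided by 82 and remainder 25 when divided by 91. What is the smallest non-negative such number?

Write x = 19 + 82·k. Then 82·k ≡ 25 − 19 ≡ 6 (mod 91).
Need 82⁻¹ mod 91. Extended Euclid on (91, 82):
91 = 1·82 + 9
82 = 9·9 + 1
9 = 9·1 + 0
Back-substitute:
1 = 82 − 9·9
1 = −9·91 + 10·82
82⁻¹ ≡ 10 (mod 91), so k ≡ 10·6 ≡ 60 (mod 91).
x = 19 + 82·60 = 4939.

4939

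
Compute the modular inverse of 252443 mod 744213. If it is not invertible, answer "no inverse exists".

190706

Apply the Euclidean algorithm to 744213 and 252443:
744213 = 2*252443 + 239327
252443 = 1*239327 + 13116
239327 = 18*13116 + 3239
13116 = 4*3239 + 160
3239 = 20*160 + 39
160 = 4*39 + 4
39 = 9*4 + 3
4 = 1*3 + 1
3 = 3*1 + 0
The gcd is 1. Working backward:
1 = 4 − 3
1 = −39 + 10·4
1 = 10·160 − 41·39
1 = −41·3239 + 830·160
1 = 830·13116 − 3361·3239
1 = −3361·239327 + 61328·13116
1 = 61328·252443 − 64689·239327
1 = −64689·744213 + 190706·252443
So 252443·190706 ≡ 1 (mod 744213).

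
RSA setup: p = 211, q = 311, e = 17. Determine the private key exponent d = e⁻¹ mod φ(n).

φ(n) = (p−1)(q−1) = 210·310 = 65100.
Need d with 17·d ≡ 1 (mod 65100). Apply the extended Euclidean algorithm:
65100 = 3829·17 + 7
17 = 2·7 + 3
7 = 2·3 + 1
3 = 3·1 + 0
Back-substitute:
1 = 7 − 2·3
1 = −2·17 + 5·7
1 = 5·65100 − 19147·17
So 17·(-19147) ≡ 1 (mod 65100), hence d ≡ -19147 ≡ 45953 (mod 65100).

45953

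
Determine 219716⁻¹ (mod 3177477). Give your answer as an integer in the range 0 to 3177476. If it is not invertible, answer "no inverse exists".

gcd(3177477, 219716) by repeated division:
3177477 = 14×219716 + 101453
219716 = 2×101453 + 16810
101453 = 6×16810 + 593
16810 = 28×593 + 206
593 = 2×206 + 181
206 = 1×181 + 25
181 = 7×25 + 6
25 = 4×6 + 1
6 = 6×1 + 0
The gcd is 1. Working backward:
1 = 25 − 4·6
1 = −4·181 + 29·25
1 = 29·206 − 33·181
1 = −33·593 + 95·206
1 = 95·16810 − 2693·593
1 = −2693·101453 + 16253·16810
1 = 16253·219716 − 35199·101453
1 = −35199·3177477 + 509039·219716
So 219716·509039 ≡ 1 (mod 3177477).

509039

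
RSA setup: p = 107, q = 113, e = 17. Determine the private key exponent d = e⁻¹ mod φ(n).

φ(n) = (p−1)(q−1) = 106·112 = 11872.
Need d with 17·d ≡ 1 (mod 11872). Apply the extended Euclidean algorithm:
11872 = 698*17 + 6
17 = 2*6 + 5
6 = 1*5 + 1
5 = 5*1 + 0
Back-substitute:
1 = 6 − 5
1 = −17 + 3·6
1 = 3·11872 − 2095·17
So 17·(-2095) ≡ 1 (mod 11872), hence d ≡ -2095 ≡ 9777 (mod 11872).

9777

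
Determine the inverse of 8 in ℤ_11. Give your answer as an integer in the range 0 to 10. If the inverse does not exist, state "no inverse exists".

7

gcd(11, 8) by repeated division:
11 = 1*8 + 3
8 = 2*3 + 2
3 = 1*2 + 1
2 = 2*1 + 0
The gcd is 1. Working backward:
1 = 3 − 2
1 = −8 + 3·3
1 = 3·11 − 4·8
Hence 8⁻¹ ≡ -4 ≡ 7 (mod 11).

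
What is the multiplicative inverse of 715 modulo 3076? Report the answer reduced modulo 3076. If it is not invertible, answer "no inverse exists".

gcd(3076, 715) by repeated division:
3076 = 4×715 + 216
715 = 3×216 + 67
216 = 3×67 + 15
67 = 4×15 + 7
15 = 2×7 + 1
7 = 7×1 + 0
gcd = 1, so the inverse exists. Back-substitute:
1 = 15 − 2·7
1 = −2·67 + 9·15
1 = 9·216 − 29·67
1 = −29·715 + 96·216
1 = 96·3076 − 413·715
Thus 715·(-413) ≡ 1 (mod 3076); reducing, -413 mod 3076 = 2663.

2663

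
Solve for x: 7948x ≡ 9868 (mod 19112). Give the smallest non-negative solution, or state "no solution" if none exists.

First find gcd(7948, 19112):
19112 = 2×7948 + 3216
7948 = 2×3216 + 1516
3216 = 2×1516 + 184
1516 = 8×184 + 44
184 = 4×44 + 8
44 = 5×8 + 4
8 = 2×4 + 0
gcd = 4 and 4 | 9868, so solutions exist. Divide through by 4: 1987x ≡ 2467 (mod 4778).
Now find 1987⁻¹ mod 4778:
4778 = 2·1987 + 804
1987 = 2·804 + 379
804 = 2·379 + 46
379 = 8·46 + 11
46 = 4·11 + 2
11 = 5·2 + 1
2 = 2·1 + 0
Back-substitute:
1 = 11 − 5·2
1 = −5·46 + 21·11
1 = 21·379 − 173·46
1 = −173·804 + 367·379
1 = 367·1987 − 907·804
1 = −907·4778 + 2181·1987
So 1987⁻¹ ≡ 2181 (mod 4778).
Then x ≡ 2181·2467 ≡ 499 (mod 4778); the smallest non-negative solution is x = 499.

499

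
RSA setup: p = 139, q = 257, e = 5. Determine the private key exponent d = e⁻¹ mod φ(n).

φ(n) = (p−1)(q−1) = 138·256 = 35328.
Need d with 5·d ≡ 1 (mod 35328). Apply the extended Euclidean algorithm:
35328 = 7065*5 + 3
5 = 1*3 + 2
3 = 1*2 + 1
2 = 2*1 + 0
Back-substitute:
1 = 3 − 2
1 = −5 + 2·3
1 = 2·35328 − 14131·5
So 5·(-14131) ≡ 1 (mod 35328), hence d ≡ -14131 ≡ 21197 (mod 35328).

21197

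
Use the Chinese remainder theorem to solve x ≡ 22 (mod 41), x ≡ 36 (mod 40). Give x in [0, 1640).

596

Write x = 22 + 41·k. Then 41·k ≡ 36 − 22 ≡ 14 (mod 40).
Need 41⁻¹ mod 40. Extended Euclid on (40, 1):
40 = 40×1 + 0
41⁻¹ ≡ 1 (mod 40), so k ≡ 1·14 ≡ 14 (mod 40).
x = 22 + 41·14 = 596.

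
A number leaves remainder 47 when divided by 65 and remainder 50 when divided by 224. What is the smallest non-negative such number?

Write x = 47 + 65·k. Then 65·k ≡ 50 − 47 ≡ 3 (mod 224).
Need 65⁻¹ mod 224. Extended Euclid on (224, 65):
224 = 3·65 + 29
65 = 2·29 + 7
29 = 4·7 + 1
7 = 7·1 + 0
Back-substitute:
1 = 29 − 4·7
1 = −4·65 + 9·29
1 = 9·224 − 31·65
65⁻¹ ≡ 193 (mod 224), so k ≡ 193·3 ≡ 131 (mod 224).
x = 47 + 65·131 = 8562.

8562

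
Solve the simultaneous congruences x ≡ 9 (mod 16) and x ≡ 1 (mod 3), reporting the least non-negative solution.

25

Write x = 9 + 16·k. Then 16·k ≡ 1 − 9 ≡ 1 (mod 3).
Need 16⁻¹ mod 3. Extended Euclid on (3, 1):
3 = 3*1 + 0
16⁻¹ ≡ 1 (mod 3), so k ≡ 1·1 ≡ 1 (mod 3).
x = 9 + 16·1 = 25.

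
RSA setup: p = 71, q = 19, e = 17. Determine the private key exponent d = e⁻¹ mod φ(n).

φ(n) = (p−1)(q−1) = 70·18 = 1260.
Need d with 17·d ≡ 1 (mod 1260). Apply the extended Euclidean algorithm:
1260 = 74×17 + 2
17 = 8×2 + 1
2 = 2×1 + 0
Back-substitute:
1 = 17 − 8·2
1 = −8·1260 + 593·17
So 17·593 ≡ 1 (mod 1260), hence d = 593.

593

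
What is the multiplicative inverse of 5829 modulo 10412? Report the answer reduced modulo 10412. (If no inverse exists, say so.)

9685

Run Euclid on (10412, 5829):
10412 = 1×5829 + 4583
5829 = 1×4583 + 1246
4583 = 3×1246 + 845
1246 = 1×845 + 401
845 = 2×401 + 43
401 = 9×43 + 14
43 = 3×14 + 1
14 = 14×1 + 0
Since gcd(5829, 10412) = 1, back-substitute to write 1 as a combination:
1 = 43 − 3·14
1 = −3·401 + 28·43
1 = 28·845 − 59·401
1 = −59·1246 + 87·845
1 = 87·4583 − 320·1246
1 = −320·5829 + 407·4583
1 = 407·10412 − 727·5829
So 5829·(-727) ≡ 1 (mod 10412), and -727 ≡ 9685 (mod 10412).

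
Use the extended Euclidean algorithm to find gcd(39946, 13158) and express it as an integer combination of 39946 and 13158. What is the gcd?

Repeated division:
39946 = 3·13158 + 472
13158 = 27·472 + 414
472 = 1·414 + 58
414 = 7·58 + 8
58 = 7·8 + 2
8 = 4·2 + 0
gcd(39946, 13158) = 2.
Back-substituting:
2 = 58 − 7·8
2 = −7·414 + 50·58
2 = 50·472 − 57·414
2 = −57·13158 + 1589·472
2 = 1589·39946 − 4824·13158
So 2 = (1589)·39946 + (-4824)·13158.

2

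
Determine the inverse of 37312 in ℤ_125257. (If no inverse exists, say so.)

no inverse exists

Euclidean algorithm on 125257, 37312:
125257 = 3*37312 + 13321
37312 = 2*13321 + 10670
13321 = 1*10670 + 2651
10670 = 4*2651 + 66
2651 = 40*66 + 11
66 = 6*11 + 0
gcd(37312, 125257) = 11 ≠ 1, so 37312 has no multiplicative inverse modulo 125257.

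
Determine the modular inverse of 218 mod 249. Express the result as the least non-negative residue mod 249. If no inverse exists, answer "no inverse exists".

Apply the Euclidean algorithm to 249 and 218:
249 = 1×218 + 31
218 = 7×31 + 1
31 = 31×1 + 0
The gcd is 1. Working backward:
1 = 218 − 7·31
1 = −7·249 + 8·218
So 218·8 ≡ 1 (mod 249).

8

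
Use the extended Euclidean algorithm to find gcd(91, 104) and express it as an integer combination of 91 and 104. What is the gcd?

13

Euclidean algorithm:
104 = 1×91 + 13
91 = 7×13 + 0
gcd(91, 104) = 13.
Express as a combination:
13 = 104 − 91
So 13 = (1)·104 + (-1)·91.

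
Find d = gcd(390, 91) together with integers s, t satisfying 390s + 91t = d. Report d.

Euclidean algorithm:
390 = 4·91 + 26
91 = 3·26 + 13
26 = 2·13 + 0
gcd(390, 91) = 13.
Back-substituting:
13 = 91 − 3·26
13 = −3·390 + 13·91
So 13 = (-3)·390 + (13)·91.

13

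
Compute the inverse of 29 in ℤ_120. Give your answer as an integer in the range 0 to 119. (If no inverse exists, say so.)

29

gcd(120, 29) by repeated division:
120 = 4·29 + 4
29 = 7·4 + 1
4 = 4·1 + 0
gcd = 1, so the inverse exists. Back-substitute:
1 = 29 − 7·4
1 = −7·120 + 29·29
So 29·29 ≡ 1 (mod 120).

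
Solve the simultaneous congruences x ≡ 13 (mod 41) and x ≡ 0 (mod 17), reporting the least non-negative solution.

136

Write x = 13 + 41·k. Then 41·k ≡ 0 − 13 ≡ 4 (mod 17).
Need 41⁻¹ mod 17. Extended Euclid on (17, 7):
17 = 2×7 + 3
7 = 2×3 + 1
3 = 3×1 + 0
Back-substitute:
1 = 7 − 2·3
1 = −2·17 + 5·7
41⁻¹ ≡ 5 (mod 17), so k ≡ 5·4 ≡ 3 (mod 17).
x = 13 + 41·3 = 136.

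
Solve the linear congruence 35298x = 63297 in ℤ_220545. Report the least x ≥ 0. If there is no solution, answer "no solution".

First find gcd(35298, 220545):
220545 = 6×35298 + 8757
35298 = 4×8757 + 270
8757 = 32×270 + 117
270 = 2×117 + 36
117 = 3×36 + 9
36 = 4×9 + 0
gcd = 9 and 9 | 63297, so solutions exist. Divide through by 9: 3922x ≡ 7033 (mod 24505).
Now find 3922⁻¹ mod 24505:
24505 = 6*3922 + 973
3922 = 4*973 + 30
973 = 32*30 + 13
30 = 2*13 + 4
13 = 3*4 + 1
4 = 4*1 + 0
Back-substitute:
1 = 13 − 3·4
1 = −3·30 + 7·13
1 = 7·973 − 227·30
1 = −227·3922 + 915·973
1 = 915·24505 − 5717·3922
So 3922·(-5717) ≡ 1 (mod 24505), i.e. 3922⁻¹ ≡ 18788.
Then x ≡ 18788·7033 ≡ 5044 (mod 24505); the smallest non-negative solution is x = 5044.

5044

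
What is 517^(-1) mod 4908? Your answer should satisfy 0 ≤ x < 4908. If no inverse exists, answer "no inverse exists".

Apply the Euclidean algorithm to 4908 and 517:
4908 = 9*517 + 255
517 = 2*255 + 7
255 = 36*7 + 3
7 = 2*3 + 1
3 = 3*1 + 0
The gcd is 1. Working backward:
1 = 7 − 2·3
1 = −2·255 + 73·7
1 = 73·517 − 148·255
1 = −148·4908 + 1405·517
So 517·1405 ≡ 1 (mod 4908).

1405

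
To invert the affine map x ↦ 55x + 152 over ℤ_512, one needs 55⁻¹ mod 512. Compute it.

gcd(512, 55) by repeated division:
512 = 9*55 + 17
55 = 3*17 + 4
17 = 4*4 + 1
4 = 4*1 + 0
gcd = 1, so the inverse exists. Back-substitute:
1 = 17 − 4·4
1 = −4·55 + 13·17
1 = 13·512 − 121·55
Hence 55⁻¹ ≡ -121 ≡ 391 (mod 512).

391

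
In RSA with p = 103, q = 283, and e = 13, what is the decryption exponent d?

φ(n) = (p−1)(q−1) = 102·282 = 28764.
Need d with 13·d ≡ 1 (mod 28764). Apply the extended Euclidean algorithm:
28764 = 2212*13 + 8
13 = 1*8 + 5
8 = 1*5 + 3
5 = 1*3 + 2
3 = 1*2 + 1
2 = 2*1 + 0
Back-substitute:
1 = 3 − 2
1 = −5 + 2·3
1 = 2·8 − 3·5
1 = −3·13 + 5·8
1 = 5·28764 − 11063·13
So 13·(-11063) ≡ 1 (mod 28764), hence d ≡ -11063 ≡ 17701 (mod 28764).

17701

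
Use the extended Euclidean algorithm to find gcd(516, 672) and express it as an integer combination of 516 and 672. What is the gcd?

Apply Euclid's algorithm to 672 and 516:
672 = 1*516 + 156
516 = 3*156 + 48
156 = 3*48 + 12
48 = 4*12 + 0
gcd(516, 672) = 12.
Back-substituting:
12 = 156 − 3·48
12 = −3·516 + 10·156
12 = 10·672 − 13·516
So 12 = (10)·672 + (-13)·516.

12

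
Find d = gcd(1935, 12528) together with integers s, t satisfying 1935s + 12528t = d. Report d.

9

Repeated division:
12528 = 6×1935 + 918
1935 = 2×918 + 99
918 = 9×99 + 27
99 = 3×27 + 18
27 = 1×18 + 9
18 = 2×9 + 0
gcd(1935, 12528) = 9.
Back-substituting:
9 = 27 − 18
9 = −99 + 4·27
9 = 4·918 − 37·99
9 = −37·1935 + 78·918
9 = 78·12528 − 505·1935
So 9 = (78)·12528 + (-505)·1935.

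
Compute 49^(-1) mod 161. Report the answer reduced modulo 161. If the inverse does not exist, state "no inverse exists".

no inverse exists

Euclidean algorithm on 161, 49:
161 = 3·49 + 14
49 = 3·14 + 7
14 = 2·7 + 0
Since gcd = 7 > 1, 49 is not a unit mod 161.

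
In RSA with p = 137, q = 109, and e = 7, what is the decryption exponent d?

φ(n) = (p−1)(q−1) = 136·108 = 14688.
Need d with 7·d ≡ 1 (mod 14688). Apply the extended Euclidean algorithm:
14688 = 2098×7 + 2
7 = 3×2 + 1
2 = 2×1 + 0
Back-substitute:
1 = 7 − 3·2
1 = −3·14688 + 6295·7
So 7·6295 ≡ 1 (mod 14688), hence d = 6295.

6295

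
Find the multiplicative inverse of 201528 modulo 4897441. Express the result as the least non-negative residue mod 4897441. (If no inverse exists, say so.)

3382167

Run Euclid on (4897441, 201528):
4897441 = 24×201528 + 60769
201528 = 3×60769 + 19221
60769 = 3×19221 + 3106
19221 = 6×3106 + 585
3106 = 5×585 + 181
585 = 3×181 + 42
181 = 4×42 + 13
42 = 3×13 + 3
13 = 4×3 + 1
3 = 3×1 + 0
Since gcd(201528, 4897441) = 1, back-substitute to write 1 as a combination:
1 = 13 − 4·3
1 = −4·42 + 13·13
1 = 13·181 − 56·42
1 = −56·585 + 181·181
1 = 181·3106 − 961·585
1 = −961·19221 + 5947·3106
1 = 5947·60769 − 18802·19221
1 = −18802·201528 + 62353·60769
1 = 62353·4897441 − 1515274·201528
Thus 201528·(-1515274) ≡ 1 (mod 4897441); reducing, -1515274 mod 4897441 = 3382167.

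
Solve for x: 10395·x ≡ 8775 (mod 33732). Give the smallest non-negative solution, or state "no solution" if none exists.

877

First find gcd(10395, 33732):
33732 = 3*10395 + 2547
10395 = 4*2547 + 207
2547 = 12*207 + 63
207 = 3*63 + 18
63 = 3*18 + 9
18 = 2*9 + 0
gcd = 9 and 9 | 8775, so solutions exist. Divide through by 9: 1155x ≡ 975 (mod 3748).
Now find 1155⁻¹ mod 3748:
3748 = 3·1155 + 283
1155 = 4·283 + 23
283 = 12·23 + 7
23 = 3·7 + 2
7 = 3·2 + 1
2 = 2·1 + 0
Back-substitute:
1 = 7 − 3·2
1 = −3·23 + 10·7
1 = 10·283 − 123·23
1 = −123·1155 + 502·283
1 = 502·3748 − 1629·1155
So 1155·(-1629) ≡ 1 (mod 3748), i.e. 1155⁻¹ ≡ 2119.
Then x ≡ 2119·975 ≡ 877 (mod 3748); the smallest non-negative solution is x = 877.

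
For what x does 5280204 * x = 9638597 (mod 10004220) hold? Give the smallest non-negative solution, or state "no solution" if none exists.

no solution

gcd(5280204, 10004220):
10004220 = 1*5280204 + 4724016
5280204 = 1*4724016 + 556188
4724016 = 8*556188 + 274512
556188 = 2*274512 + 7164
274512 = 38*7164 + 2280
7164 = 3*2280 + 324
2280 = 7*324 + 12
324 = 27*12 + 0
gcd = 12, but 12 ∤ 9638597, so the congruence has no solution.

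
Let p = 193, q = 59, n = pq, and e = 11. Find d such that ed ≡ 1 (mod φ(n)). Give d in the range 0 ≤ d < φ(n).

φ(n) = (p−1)(q−1) = 192·58 = 11136.
Need d with 11·d ≡ 1 (mod 11136). Apply the extended Euclidean algorithm:
11136 = 1012×11 + 4
11 = 2×4 + 3
4 = 1×3 + 1
3 = 3×1 + 0
Back-substitute:
1 = 4 − 3
1 = −11 + 3·4
1 = 3·11136 − 3037·11
So 11·(-3037) ≡ 1 (mod 11136), hence d ≡ -3037 ≡ 8099 (mod 11136).

8099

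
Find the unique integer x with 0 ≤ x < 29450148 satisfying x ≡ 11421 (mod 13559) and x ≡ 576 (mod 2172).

458868

Write x = 11421 + 13559·k. Then 13559·k ≡ 576 − 11421 ≡ 15 (mod 2172).
Need 13559⁻¹ mod 2172. Extended Euclid on (2172, 527):
2172 = 4*527 + 64
527 = 8*64 + 15
64 = 4*15 + 4
15 = 3*4 + 3
4 = 1*3 + 1
3 = 3*1 + 0
Back-substitute:
1 = 4 − 3
1 = −15 + 4·4
1 = 4·64 − 17·15
1 = −17·527 + 140·64
1 = 140·2172 − 577·527
13559⁻¹ ≡ 1595 (mod 2172), so k ≡ 1595·15 ≡ 33 (mod 2172).
x = 11421 + 13559·33 = 458868.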